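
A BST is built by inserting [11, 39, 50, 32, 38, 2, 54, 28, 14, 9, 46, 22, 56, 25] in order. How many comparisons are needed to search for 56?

Search path for 56: 11 -> 39 -> 50 -> 54 -> 56
Found: True
Comparisons: 5


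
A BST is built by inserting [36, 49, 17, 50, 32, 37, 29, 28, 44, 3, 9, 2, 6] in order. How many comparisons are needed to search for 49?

Search path for 49: 36 -> 49
Found: True
Comparisons: 2


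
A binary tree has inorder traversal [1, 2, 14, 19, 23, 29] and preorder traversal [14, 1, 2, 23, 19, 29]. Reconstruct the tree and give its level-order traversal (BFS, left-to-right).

Inorder:  [1, 2, 14, 19, 23, 29]
Preorder: [14, 1, 2, 23, 19, 29]
Algorithm: preorder visits root first, so consume preorder in order;
for each root, split the current inorder slice at that value into
left-subtree inorder and right-subtree inorder, then recurse.
Recursive splits:
  root=14; inorder splits into left=[1, 2], right=[19, 23, 29]
  root=1; inorder splits into left=[], right=[2]
  root=2; inorder splits into left=[], right=[]
  root=23; inorder splits into left=[19], right=[29]
  root=19; inorder splits into left=[], right=[]
  root=29; inorder splits into left=[], right=[]
Reconstructed level-order: [14, 1, 23, 2, 19, 29]


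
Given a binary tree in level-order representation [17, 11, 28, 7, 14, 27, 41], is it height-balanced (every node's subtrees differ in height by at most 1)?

Tree (level-order array): [17, 11, 28, 7, 14, 27, 41]
Definition: a tree is height-balanced if, at every node, |h(left) - h(right)| <= 1 (empty subtree has height -1).
Bottom-up per-node check:
  node 7: h_left=-1, h_right=-1, diff=0 [OK], height=0
  node 14: h_left=-1, h_right=-1, diff=0 [OK], height=0
  node 11: h_left=0, h_right=0, diff=0 [OK], height=1
  node 27: h_left=-1, h_right=-1, diff=0 [OK], height=0
  node 41: h_left=-1, h_right=-1, diff=0 [OK], height=0
  node 28: h_left=0, h_right=0, diff=0 [OK], height=1
  node 17: h_left=1, h_right=1, diff=0 [OK], height=2
All nodes satisfy the balance condition.
Result: Balanced


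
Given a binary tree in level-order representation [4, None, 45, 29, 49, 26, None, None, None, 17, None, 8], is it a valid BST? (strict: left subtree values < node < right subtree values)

Level-order array: [4, None, 45, 29, 49, 26, None, None, None, 17, None, 8]
Validate using subtree bounds (lo, hi): at each node, require lo < value < hi,
then recurse left with hi=value and right with lo=value.
Preorder trace (stopping at first violation):
  at node 4 with bounds (-inf, +inf): OK
  at node 45 with bounds (4, +inf): OK
  at node 29 with bounds (4, 45): OK
  at node 26 with bounds (4, 29): OK
  at node 17 with bounds (4, 26): OK
  at node 8 with bounds (4, 17): OK
  at node 49 with bounds (45, +inf): OK
No violation found at any node.
Result: Valid BST


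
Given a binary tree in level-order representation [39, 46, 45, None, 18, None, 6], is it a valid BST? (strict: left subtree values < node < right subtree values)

Level-order array: [39, 46, 45, None, 18, None, 6]
Validate using subtree bounds (lo, hi): at each node, require lo < value < hi,
then recurse left with hi=value and right with lo=value.
Preorder trace (stopping at first violation):
  at node 39 with bounds (-inf, +inf): OK
  at node 46 with bounds (-inf, 39): VIOLATION
Node 46 violates its bound: not (-inf < 46 < 39).
Result: Not a valid BST


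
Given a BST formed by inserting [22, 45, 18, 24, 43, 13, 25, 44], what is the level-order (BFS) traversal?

Tree insertion order: [22, 45, 18, 24, 43, 13, 25, 44]
Tree (level-order array): [22, 18, 45, 13, None, 24, None, None, None, None, 43, 25, 44]
BFS from the root, enqueuing left then right child of each popped node:
  queue [22] -> pop 22, enqueue [18, 45], visited so far: [22]
  queue [18, 45] -> pop 18, enqueue [13], visited so far: [22, 18]
  queue [45, 13] -> pop 45, enqueue [24], visited so far: [22, 18, 45]
  queue [13, 24] -> pop 13, enqueue [none], visited so far: [22, 18, 45, 13]
  queue [24] -> pop 24, enqueue [43], visited so far: [22, 18, 45, 13, 24]
  queue [43] -> pop 43, enqueue [25, 44], visited so far: [22, 18, 45, 13, 24, 43]
  queue [25, 44] -> pop 25, enqueue [none], visited so far: [22, 18, 45, 13, 24, 43, 25]
  queue [44] -> pop 44, enqueue [none], visited so far: [22, 18, 45, 13, 24, 43, 25, 44]
Result: [22, 18, 45, 13, 24, 43, 25, 44]


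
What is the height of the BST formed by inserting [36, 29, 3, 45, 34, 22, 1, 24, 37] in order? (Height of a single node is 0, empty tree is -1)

Insertion order: [36, 29, 3, 45, 34, 22, 1, 24, 37]
Tree (level-order array): [36, 29, 45, 3, 34, 37, None, 1, 22, None, None, None, None, None, None, None, 24]
Compute height bottom-up (empty subtree = -1):
  height(1) = 1 + max(-1, -1) = 0
  height(24) = 1 + max(-1, -1) = 0
  height(22) = 1 + max(-1, 0) = 1
  height(3) = 1 + max(0, 1) = 2
  height(34) = 1 + max(-1, -1) = 0
  height(29) = 1 + max(2, 0) = 3
  height(37) = 1 + max(-1, -1) = 0
  height(45) = 1 + max(0, -1) = 1
  height(36) = 1 + max(3, 1) = 4
Height = 4


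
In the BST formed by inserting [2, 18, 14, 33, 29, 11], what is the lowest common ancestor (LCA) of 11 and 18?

Tree insertion order: [2, 18, 14, 33, 29, 11]
Tree (level-order array): [2, None, 18, 14, 33, 11, None, 29]
In a BST, the LCA of p=11, q=18 is the first node v on the
root-to-leaf path with p <= v <= q (go left if both < v, right if both > v).
Walk from root:
  at 2: both 11 and 18 > 2, go right
  at 18: 11 <= 18 <= 18, this is the LCA
LCA = 18


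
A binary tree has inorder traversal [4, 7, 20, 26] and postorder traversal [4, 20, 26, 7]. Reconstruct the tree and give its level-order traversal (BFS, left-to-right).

Inorder:   [4, 7, 20, 26]
Postorder: [4, 20, 26, 7]
Algorithm: postorder visits root last, so walk postorder right-to-left;
each value is the root of the current inorder slice — split it at that
value, recurse on the right subtree first, then the left.
Recursive splits:
  root=7; inorder splits into left=[4], right=[20, 26]
  root=26; inorder splits into left=[20], right=[]
  root=20; inorder splits into left=[], right=[]
  root=4; inorder splits into left=[], right=[]
Reconstructed level-order: [7, 4, 26, 20]


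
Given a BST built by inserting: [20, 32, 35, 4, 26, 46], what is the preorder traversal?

Tree insertion order: [20, 32, 35, 4, 26, 46]
Tree (level-order array): [20, 4, 32, None, None, 26, 35, None, None, None, 46]
Preorder traversal: [20, 4, 32, 26, 35, 46]


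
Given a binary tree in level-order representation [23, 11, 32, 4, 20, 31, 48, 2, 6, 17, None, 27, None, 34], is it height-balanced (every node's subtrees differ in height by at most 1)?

Tree (level-order array): [23, 11, 32, 4, 20, 31, 48, 2, 6, 17, None, 27, None, 34]
Definition: a tree is height-balanced if, at every node, |h(left) - h(right)| <= 1 (empty subtree has height -1).
Bottom-up per-node check:
  node 2: h_left=-1, h_right=-1, diff=0 [OK], height=0
  node 6: h_left=-1, h_right=-1, diff=0 [OK], height=0
  node 4: h_left=0, h_right=0, diff=0 [OK], height=1
  node 17: h_left=-1, h_right=-1, diff=0 [OK], height=0
  node 20: h_left=0, h_right=-1, diff=1 [OK], height=1
  node 11: h_left=1, h_right=1, diff=0 [OK], height=2
  node 27: h_left=-1, h_right=-1, diff=0 [OK], height=0
  node 31: h_left=0, h_right=-1, diff=1 [OK], height=1
  node 34: h_left=-1, h_right=-1, diff=0 [OK], height=0
  node 48: h_left=0, h_right=-1, diff=1 [OK], height=1
  node 32: h_left=1, h_right=1, diff=0 [OK], height=2
  node 23: h_left=2, h_right=2, diff=0 [OK], height=3
All nodes satisfy the balance condition.
Result: Balanced


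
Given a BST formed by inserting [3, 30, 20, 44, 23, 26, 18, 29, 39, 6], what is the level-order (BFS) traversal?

Tree insertion order: [3, 30, 20, 44, 23, 26, 18, 29, 39, 6]
Tree (level-order array): [3, None, 30, 20, 44, 18, 23, 39, None, 6, None, None, 26, None, None, None, None, None, 29]
BFS from the root, enqueuing left then right child of each popped node:
  queue [3] -> pop 3, enqueue [30], visited so far: [3]
  queue [30] -> pop 30, enqueue [20, 44], visited so far: [3, 30]
  queue [20, 44] -> pop 20, enqueue [18, 23], visited so far: [3, 30, 20]
  queue [44, 18, 23] -> pop 44, enqueue [39], visited so far: [3, 30, 20, 44]
  queue [18, 23, 39] -> pop 18, enqueue [6], visited so far: [3, 30, 20, 44, 18]
  queue [23, 39, 6] -> pop 23, enqueue [26], visited so far: [3, 30, 20, 44, 18, 23]
  queue [39, 6, 26] -> pop 39, enqueue [none], visited so far: [3, 30, 20, 44, 18, 23, 39]
  queue [6, 26] -> pop 6, enqueue [none], visited so far: [3, 30, 20, 44, 18, 23, 39, 6]
  queue [26] -> pop 26, enqueue [29], visited so far: [3, 30, 20, 44, 18, 23, 39, 6, 26]
  queue [29] -> pop 29, enqueue [none], visited so far: [3, 30, 20, 44, 18, 23, 39, 6, 26, 29]
Result: [3, 30, 20, 44, 18, 23, 39, 6, 26, 29]


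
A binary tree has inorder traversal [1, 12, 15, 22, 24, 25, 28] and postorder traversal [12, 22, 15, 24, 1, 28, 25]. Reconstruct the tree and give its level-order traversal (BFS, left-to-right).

Inorder:   [1, 12, 15, 22, 24, 25, 28]
Postorder: [12, 22, 15, 24, 1, 28, 25]
Algorithm: postorder visits root last, so walk postorder right-to-left;
each value is the root of the current inorder slice — split it at that
value, recurse on the right subtree first, then the left.
Recursive splits:
  root=25; inorder splits into left=[1, 12, 15, 22, 24], right=[28]
  root=28; inorder splits into left=[], right=[]
  root=1; inorder splits into left=[], right=[12, 15, 22, 24]
  root=24; inorder splits into left=[12, 15, 22], right=[]
  root=15; inorder splits into left=[12], right=[22]
  root=22; inorder splits into left=[], right=[]
  root=12; inorder splits into left=[], right=[]
Reconstructed level-order: [25, 1, 28, 24, 15, 12, 22]


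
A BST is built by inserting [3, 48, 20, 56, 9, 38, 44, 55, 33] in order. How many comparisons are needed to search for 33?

Search path for 33: 3 -> 48 -> 20 -> 38 -> 33
Found: True
Comparisons: 5


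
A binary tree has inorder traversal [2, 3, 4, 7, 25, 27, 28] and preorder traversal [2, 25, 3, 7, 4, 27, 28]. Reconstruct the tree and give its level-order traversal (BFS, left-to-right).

Inorder:  [2, 3, 4, 7, 25, 27, 28]
Preorder: [2, 25, 3, 7, 4, 27, 28]
Algorithm: preorder visits root first, so consume preorder in order;
for each root, split the current inorder slice at that value into
left-subtree inorder and right-subtree inorder, then recurse.
Recursive splits:
  root=2; inorder splits into left=[], right=[3, 4, 7, 25, 27, 28]
  root=25; inorder splits into left=[3, 4, 7], right=[27, 28]
  root=3; inorder splits into left=[], right=[4, 7]
  root=7; inorder splits into left=[4], right=[]
  root=4; inorder splits into left=[], right=[]
  root=27; inorder splits into left=[], right=[28]
  root=28; inorder splits into left=[], right=[]
Reconstructed level-order: [2, 25, 3, 27, 7, 28, 4]


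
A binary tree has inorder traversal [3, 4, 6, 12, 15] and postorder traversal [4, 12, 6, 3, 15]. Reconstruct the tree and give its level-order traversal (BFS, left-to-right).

Inorder:   [3, 4, 6, 12, 15]
Postorder: [4, 12, 6, 3, 15]
Algorithm: postorder visits root last, so walk postorder right-to-left;
each value is the root of the current inorder slice — split it at that
value, recurse on the right subtree first, then the left.
Recursive splits:
  root=15; inorder splits into left=[3, 4, 6, 12], right=[]
  root=3; inorder splits into left=[], right=[4, 6, 12]
  root=6; inorder splits into left=[4], right=[12]
  root=12; inorder splits into left=[], right=[]
  root=4; inorder splits into left=[], right=[]
Reconstructed level-order: [15, 3, 6, 4, 12]


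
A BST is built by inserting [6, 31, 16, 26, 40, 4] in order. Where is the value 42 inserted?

Starting tree (level order): [6, 4, 31, None, None, 16, 40, None, 26]
Insertion path: 6 -> 31 -> 40
Result: insert 42 as right child of 40
Final tree (level order): [6, 4, 31, None, None, 16, 40, None, 26, None, 42]


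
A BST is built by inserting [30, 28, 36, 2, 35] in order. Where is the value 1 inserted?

Starting tree (level order): [30, 28, 36, 2, None, 35]
Insertion path: 30 -> 28 -> 2
Result: insert 1 as left child of 2
Final tree (level order): [30, 28, 36, 2, None, 35, None, 1]


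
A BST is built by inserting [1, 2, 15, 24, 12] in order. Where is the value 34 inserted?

Starting tree (level order): [1, None, 2, None, 15, 12, 24]
Insertion path: 1 -> 2 -> 15 -> 24
Result: insert 34 as right child of 24
Final tree (level order): [1, None, 2, None, 15, 12, 24, None, None, None, 34]


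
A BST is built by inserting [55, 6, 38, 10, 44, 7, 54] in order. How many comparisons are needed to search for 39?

Search path for 39: 55 -> 6 -> 38 -> 44
Found: False
Comparisons: 4


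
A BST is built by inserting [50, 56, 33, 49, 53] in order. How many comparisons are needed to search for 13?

Search path for 13: 50 -> 33
Found: False
Comparisons: 2


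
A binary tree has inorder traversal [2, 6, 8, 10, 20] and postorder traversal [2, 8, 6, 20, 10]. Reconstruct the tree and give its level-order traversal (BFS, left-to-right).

Inorder:   [2, 6, 8, 10, 20]
Postorder: [2, 8, 6, 20, 10]
Algorithm: postorder visits root last, so walk postorder right-to-left;
each value is the root of the current inorder slice — split it at that
value, recurse on the right subtree first, then the left.
Recursive splits:
  root=10; inorder splits into left=[2, 6, 8], right=[20]
  root=20; inorder splits into left=[], right=[]
  root=6; inorder splits into left=[2], right=[8]
  root=8; inorder splits into left=[], right=[]
  root=2; inorder splits into left=[], right=[]
Reconstructed level-order: [10, 6, 20, 2, 8]


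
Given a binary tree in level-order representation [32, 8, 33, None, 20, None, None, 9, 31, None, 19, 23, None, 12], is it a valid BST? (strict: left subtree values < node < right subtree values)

Level-order array: [32, 8, 33, None, 20, None, None, 9, 31, None, 19, 23, None, 12]
Validate using subtree bounds (lo, hi): at each node, require lo < value < hi,
then recurse left with hi=value and right with lo=value.
Preorder trace (stopping at first violation):
  at node 32 with bounds (-inf, +inf): OK
  at node 8 with bounds (-inf, 32): OK
  at node 20 with bounds (8, 32): OK
  at node 9 with bounds (8, 20): OK
  at node 19 with bounds (9, 20): OK
  at node 12 with bounds (9, 19): OK
  at node 31 with bounds (20, 32): OK
  at node 23 with bounds (20, 31): OK
  at node 33 with bounds (32, +inf): OK
No violation found at any node.
Result: Valid BST


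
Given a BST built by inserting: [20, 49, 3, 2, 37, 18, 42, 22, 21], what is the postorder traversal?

Tree insertion order: [20, 49, 3, 2, 37, 18, 42, 22, 21]
Tree (level-order array): [20, 3, 49, 2, 18, 37, None, None, None, None, None, 22, 42, 21]
Postorder traversal: [2, 18, 3, 21, 22, 42, 37, 49, 20]


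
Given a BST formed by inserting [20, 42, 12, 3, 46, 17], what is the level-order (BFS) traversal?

Tree insertion order: [20, 42, 12, 3, 46, 17]
Tree (level-order array): [20, 12, 42, 3, 17, None, 46]
BFS from the root, enqueuing left then right child of each popped node:
  queue [20] -> pop 20, enqueue [12, 42], visited so far: [20]
  queue [12, 42] -> pop 12, enqueue [3, 17], visited so far: [20, 12]
  queue [42, 3, 17] -> pop 42, enqueue [46], visited so far: [20, 12, 42]
  queue [3, 17, 46] -> pop 3, enqueue [none], visited so far: [20, 12, 42, 3]
  queue [17, 46] -> pop 17, enqueue [none], visited so far: [20, 12, 42, 3, 17]
  queue [46] -> pop 46, enqueue [none], visited so far: [20, 12, 42, 3, 17, 46]
Result: [20, 12, 42, 3, 17, 46]


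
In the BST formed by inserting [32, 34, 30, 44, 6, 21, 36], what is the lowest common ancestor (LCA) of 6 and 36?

Tree insertion order: [32, 34, 30, 44, 6, 21, 36]
Tree (level-order array): [32, 30, 34, 6, None, None, 44, None, 21, 36]
In a BST, the LCA of p=6, q=36 is the first node v on the
root-to-leaf path with p <= v <= q (go left if both < v, right if both > v).
Walk from root:
  at 32: 6 <= 32 <= 36, this is the LCA
LCA = 32


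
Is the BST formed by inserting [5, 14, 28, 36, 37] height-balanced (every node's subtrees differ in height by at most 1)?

Tree (level-order array): [5, None, 14, None, 28, None, 36, None, 37]
Definition: a tree is height-balanced if, at every node, |h(left) - h(right)| <= 1 (empty subtree has height -1).
Bottom-up per-node check:
  node 37: h_left=-1, h_right=-1, diff=0 [OK], height=0
  node 36: h_left=-1, h_right=0, diff=1 [OK], height=1
  node 28: h_left=-1, h_right=1, diff=2 [FAIL (|-1-1|=2 > 1)], height=2
  node 14: h_left=-1, h_right=2, diff=3 [FAIL (|-1-2|=3 > 1)], height=3
  node 5: h_left=-1, h_right=3, diff=4 [FAIL (|-1-3|=4 > 1)], height=4
Node 28 violates the condition: |-1 - 1| = 2 > 1.
Result: Not balanced


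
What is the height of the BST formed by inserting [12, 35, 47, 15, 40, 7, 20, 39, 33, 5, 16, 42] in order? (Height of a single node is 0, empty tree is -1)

Insertion order: [12, 35, 47, 15, 40, 7, 20, 39, 33, 5, 16, 42]
Tree (level-order array): [12, 7, 35, 5, None, 15, 47, None, None, None, 20, 40, None, 16, 33, 39, 42]
Compute height bottom-up (empty subtree = -1):
  height(5) = 1 + max(-1, -1) = 0
  height(7) = 1 + max(0, -1) = 1
  height(16) = 1 + max(-1, -1) = 0
  height(33) = 1 + max(-1, -1) = 0
  height(20) = 1 + max(0, 0) = 1
  height(15) = 1 + max(-1, 1) = 2
  height(39) = 1 + max(-1, -1) = 0
  height(42) = 1 + max(-1, -1) = 0
  height(40) = 1 + max(0, 0) = 1
  height(47) = 1 + max(1, -1) = 2
  height(35) = 1 + max(2, 2) = 3
  height(12) = 1 + max(1, 3) = 4
Height = 4


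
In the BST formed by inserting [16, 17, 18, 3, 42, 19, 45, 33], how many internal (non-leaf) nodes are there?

Tree built from: [16, 17, 18, 3, 42, 19, 45, 33]
Tree (level-order array): [16, 3, 17, None, None, None, 18, None, 42, 19, 45, None, 33]
Rule: An internal node has at least one child.
Per-node child counts:
  node 16: 2 child(ren)
  node 3: 0 child(ren)
  node 17: 1 child(ren)
  node 18: 1 child(ren)
  node 42: 2 child(ren)
  node 19: 1 child(ren)
  node 33: 0 child(ren)
  node 45: 0 child(ren)
Matching nodes: [16, 17, 18, 42, 19]
Count of internal (non-leaf) nodes: 5


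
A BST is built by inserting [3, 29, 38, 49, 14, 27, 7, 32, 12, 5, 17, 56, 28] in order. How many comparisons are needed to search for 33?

Search path for 33: 3 -> 29 -> 38 -> 32
Found: False
Comparisons: 4


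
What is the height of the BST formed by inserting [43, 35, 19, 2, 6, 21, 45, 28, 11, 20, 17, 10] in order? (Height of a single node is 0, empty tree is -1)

Insertion order: [43, 35, 19, 2, 6, 21, 45, 28, 11, 20, 17, 10]
Tree (level-order array): [43, 35, 45, 19, None, None, None, 2, 21, None, 6, 20, 28, None, 11, None, None, None, None, 10, 17]
Compute height bottom-up (empty subtree = -1):
  height(10) = 1 + max(-1, -1) = 0
  height(17) = 1 + max(-1, -1) = 0
  height(11) = 1 + max(0, 0) = 1
  height(6) = 1 + max(-1, 1) = 2
  height(2) = 1 + max(-1, 2) = 3
  height(20) = 1 + max(-1, -1) = 0
  height(28) = 1 + max(-1, -1) = 0
  height(21) = 1 + max(0, 0) = 1
  height(19) = 1 + max(3, 1) = 4
  height(35) = 1 + max(4, -1) = 5
  height(45) = 1 + max(-1, -1) = 0
  height(43) = 1 + max(5, 0) = 6
Height = 6


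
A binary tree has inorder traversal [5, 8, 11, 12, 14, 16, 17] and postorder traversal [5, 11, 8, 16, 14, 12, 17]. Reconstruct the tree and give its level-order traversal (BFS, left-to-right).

Inorder:   [5, 8, 11, 12, 14, 16, 17]
Postorder: [5, 11, 8, 16, 14, 12, 17]
Algorithm: postorder visits root last, so walk postorder right-to-left;
each value is the root of the current inorder slice — split it at that
value, recurse on the right subtree first, then the left.
Recursive splits:
  root=17; inorder splits into left=[5, 8, 11, 12, 14, 16], right=[]
  root=12; inorder splits into left=[5, 8, 11], right=[14, 16]
  root=14; inorder splits into left=[], right=[16]
  root=16; inorder splits into left=[], right=[]
  root=8; inorder splits into left=[5], right=[11]
  root=11; inorder splits into left=[], right=[]
  root=5; inorder splits into left=[], right=[]
Reconstructed level-order: [17, 12, 8, 14, 5, 11, 16]


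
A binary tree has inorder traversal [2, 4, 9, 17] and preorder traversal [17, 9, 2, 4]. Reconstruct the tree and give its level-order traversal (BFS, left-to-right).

Inorder:  [2, 4, 9, 17]
Preorder: [17, 9, 2, 4]
Algorithm: preorder visits root first, so consume preorder in order;
for each root, split the current inorder slice at that value into
left-subtree inorder and right-subtree inorder, then recurse.
Recursive splits:
  root=17; inorder splits into left=[2, 4, 9], right=[]
  root=9; inorder splits into left=[2, 4], right=[]
  root=2; inorder splits into left=[], right=[4]
  root=4; inorder splits into left=[], right=[]
Reconstructed level-order: [17, 9, 2, 4]


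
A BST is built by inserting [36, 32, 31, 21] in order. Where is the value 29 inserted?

Starting tree (level order): [36, 32, None, 31, None, 21]
Insertion path: 36 -> 32 -> 31 -> 21
Result: insert 29 as right child of 21
Final tree (level order): [36, 32, None, 31, None, 21, None, None, 29]


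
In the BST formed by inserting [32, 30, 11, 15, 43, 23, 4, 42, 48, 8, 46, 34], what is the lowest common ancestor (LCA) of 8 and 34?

Tree insertion order: [32, 30, 11, 15, 43, 23, 4, 42, 48, 8, 46, 34]
Tree (level-order array): [32, 30, 43, 11, None, 42, 48, 4, 15, 34, None, 46, None, None, 8, None, 23]
In a BST, the LCA of p=8, q=34 is the first node v on the
root-to-leaf path with p <= v <= q (go left if both < v, right if both > v).
Walk from root:
  at 32: 8 <= 32 <= 34, this is the LCA
LCA = 32


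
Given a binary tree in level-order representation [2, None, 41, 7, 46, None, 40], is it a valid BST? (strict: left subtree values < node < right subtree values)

Level-order array: [2, None, 41, 7, 46, None, 40]
Validate using subtree bounds (lo, hi): at each node, require lo < value < hi,
then recurse left with hi=value and right with lo=value.
Preorder trace (stopping at first violation):
  at node 2 with bounds (-inf, +inf): OK
  at node 41 with bounds (2, +inf): OK
  at node 7 with bounds (2, 41): OK
  at node 40 with bounds (7, 41): OK
  at node 46 with bounds (41, +inf): OK
No violation found at any node.
Result: Valid BST


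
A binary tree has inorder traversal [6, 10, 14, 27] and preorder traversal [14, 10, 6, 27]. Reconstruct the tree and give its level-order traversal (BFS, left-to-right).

Inorder:  [6, 10, 14, 27]
Preorder: [14, 10, 6, 27]
Algorithm: preorder visits root first, so consume preorder in order;
for each root, split the current inorder slice at that value into
left-subtree inorder and right-subtree inorder, then recurse.
Recursive splits:
  root=14; inorder splits into left=[6, 10], right=[27]
  root=10; inorder splits into left=[6], right=[]
  root=6; inorder splits into left=[], right=[]
  root=27; inorder splits into left=[], right=[]
Reconstructed level-order: [14, 10, 27, 6]


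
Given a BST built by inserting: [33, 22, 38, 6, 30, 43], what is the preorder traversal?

Tree insertion order: [33, 22, 38, 6, 30, 43]
Tree (level-order array): [33, 22, 38, 6, 30, None, 43]
Preorder traversal: [33, 22, 6, 30, 38, 43]


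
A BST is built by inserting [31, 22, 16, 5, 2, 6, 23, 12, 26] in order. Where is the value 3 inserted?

Starting tree (level order): [31, 22, None, 16, 23, 5, None, None, 26, 2, 6, None, None, None, None, None, 12]
Insertion path: 31 -> 22 -> 16 -> 5 -> 2
Result: insert 3 as right child of 2
Final tree (level order): [31, 22, None, 16, 23, 5, None, None, 26, 2, 6, None, None, None, 3, None, 12]


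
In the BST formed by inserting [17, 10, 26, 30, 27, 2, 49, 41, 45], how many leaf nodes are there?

Tree built from: [17, 10, 26, 30, 27, 2, 49, 41, 45]
Tree (level-order array): [17, 10, 26, 2, None, None, 30, None, None, 27, 49, None, None, 41, None, None, 45]
Rule: A leaf has 0 children.
Per-node child counts:
  node 17: 2 child(ren)
  node 10: 1 child(ren)
  node 2: 0 child(ren)
  node 26: 1 child(ren)
  node 30: 2 child(ren)
  node 27: 0 child(ren)
  node 49: 1 child(ren)
  node 41: 1 child(ren)
  node 45: 0 child(ren)
Matching nodes: [2, 27, 45]
Count of leaf nodes: 3


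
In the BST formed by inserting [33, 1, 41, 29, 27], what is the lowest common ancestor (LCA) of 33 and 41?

Tree insertion order: [33, 1, 41, 29, 27]
Tree (level-order array): [33, 1, 41, None, 29, None, None, 27]
In a BST, the LCA of p=33, q=41 is the first node v on the
root-to-leaf path with p <= v <= q (go left if both < v, right if both > v).
Walk from root:
  at 33: 33 <= 33 <= 41, this is the LCA
LCA = 33


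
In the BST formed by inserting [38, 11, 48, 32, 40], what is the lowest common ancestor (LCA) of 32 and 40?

Tree insertion order: [38, 11, 48, 32, 40]
Tree (level-order array): [38, 11, 48, None, 32, 40]
In a BST, the LCA of p=32, q=40 is the first node v on the
root-to-leaf path with p <= v <= q (go left if both < v, right if both > v).
Walk from root:
  at 38: 32 <= 38 <= 40, this is the LCA
LCA = 38


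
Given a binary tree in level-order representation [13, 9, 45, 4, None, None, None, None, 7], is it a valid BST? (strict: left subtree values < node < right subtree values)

Level-order array: [13, 9, 45, 4, None, None, None, None, 7]
Validate using subtree bounds (lo, hi): at each node, require lo < value < hi,
then recurse left with hi=value and right with lo=value.
Preorder trace (stopping at first violation):
  at node 13 with bounds (-inf, +inf): OK
  at node 9 with bounds (-inf, 13): OK
  at node 4 with bounds (-inf, 9): OK
  at node 7 with bounds (4, 9): OK
  at node 45 with bounds (13, +inf): OK
No violation found at any node.
Result: Valid BST


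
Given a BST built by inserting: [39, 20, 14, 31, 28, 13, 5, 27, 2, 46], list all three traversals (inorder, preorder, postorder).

Tree insertion order: [39, 20, 14, 31, 28, 13, 5, 27, 2, 46]
Tree (level-order array): [39, 20, 46, 14, 31, None, None, 13, None, 28, None, 5, None, 27, None, 2]
Inorder (L, root, R): [2, 5, 13, 14, 20, 27, 28, 31, 39, 46]
Preorder (root, L, R): [39, 20, 14, 13, 5, 2, 31, 28, 27, 46]
Postorder (L, R, root): [2, 5, 13, 14, 27, 28, 31, 20, 46, 39]


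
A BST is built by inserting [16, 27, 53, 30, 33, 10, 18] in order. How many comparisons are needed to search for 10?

Search path for 10: 16 -> 10
Found: True
Comparisons: 2


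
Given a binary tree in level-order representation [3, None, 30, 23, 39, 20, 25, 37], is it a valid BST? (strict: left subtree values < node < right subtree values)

Level-order array: [3, None, 30, 23, 39, 20, 25, 37]
Validate using subtree bounds (lo, hi): at each node, require lo < value < hi,
then recurse left with hi=value and right with lo=value.
Preorder trace (stopping at first violation):
  at node 3 with bounds (-inf, +inf): OK
  at node 30 with bounds (3, +inf): OK
  at node 23 with bounds (3, 30): OK
  at node 20 with bounds (3, 23): OK
  at node 25 with bounds (23, 30): OK
  at node 39 with bounds (30, +inf): OK
  at node 37 with bounds (30, 39): OK
No violation found at any node.
Result: Valid BST


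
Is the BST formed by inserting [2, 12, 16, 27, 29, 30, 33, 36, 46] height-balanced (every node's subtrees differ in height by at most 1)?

Tree (level-order array): [2, None, 12, None, 16, None, 27, None, 29, None, 30, None, 33, None, 36, None, 46]
Definition: a tree is height-balanced if, at every node, |h(left) - h(right)| <= 1 (empty subtree has height -1).
Bottom-up per-node check:
  node 46: h_left=-1, h_right=-1, diff=0 [OK], height=0
  node 36: h_left=-1, h_right=0, diff=1 [OK], height=1
  node 33: h_left=-1, h_right=1, diff=2 [FAIL (|-1-1|=2 > 1)], height=2
  node 30: h_left=-1, h_right=2, diff=3 [FAIL (|-1-2|=3 > 1)], height=3
  node 29: h_left=-1, h_right=3, diff=4 [FAIL (|-1-3|=4 > 1)], height=4
  node 27: h_left=-1, h_right=4, diff=5 [FAIL (|-1-4|=5 > 1)], height=5
  node 16: h_left=-1, h_right=5, diff=6 [FAIL (|-1-5|=6 > 1)], height=6
  node 12: h_left=-1, h_right=6, diff=7 [FAIL (|-1-6|=7 > 1)], height=7
  node 2: h_left=-1, h_right=7, diff=8 [FAIL (|-1-7|=8 > 1)], height=8
Node 33 violates the condition: |-1 - 1| = 2 > 1.
Result: Not balanced


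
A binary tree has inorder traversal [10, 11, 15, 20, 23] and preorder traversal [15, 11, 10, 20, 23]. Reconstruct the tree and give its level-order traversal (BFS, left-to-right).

Inorder:  [10, 11, 15, 20, 23]
Preorder: [15, 11, 10, 20, 23]
Algorithm: preorder visits root first, so consume preorder in order;
for each root, split the current inorder slice at that value into
left-subtree inorder and right-subtree inorder, then recurse.
Recursive splits:
  root=15; inorder splits into left=[10, 11], right=[20, 23]
  root=11; inorder splits into left=[10], right=[]
  root=10; inorder splits into left=[], right=[]
  root=20; inorder splits into left=[], right=[23]
  root=23; inorder splits into left=[], right=[]
Reconstructed level-order: [15, 11, 20, 10, 23]


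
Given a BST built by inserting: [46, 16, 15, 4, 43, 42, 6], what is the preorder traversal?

Tree insertion order: [46, 16, 15, 4, 43, 42, 6]
Tree (level-order array): [46, 16, None, 15, 43, 4, None, 42, None, None, 6]
Preorder traversal: [46, 16, 15, 4, 6, 43, 42]


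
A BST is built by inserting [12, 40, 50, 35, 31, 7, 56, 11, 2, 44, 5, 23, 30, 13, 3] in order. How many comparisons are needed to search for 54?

Search path for 54: 12 -> 40 -> 50 -> 56
Found: False
Comparisons: 4


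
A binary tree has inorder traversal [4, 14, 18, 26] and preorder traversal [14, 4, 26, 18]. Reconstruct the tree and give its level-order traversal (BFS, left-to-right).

Inorder:  [4, 14, 18, 26]
Preorder: [14, 4, 26, 18]
Algorithm: preorder visits root first, so consume preorder in order;
for each root, split the current inorder slice at that value into
left-subtree inorder and right-subtree inorder, then recurse.
Recursive splits:
  root=14; inorder splits into left=[4], right=[18, 26]
  root=4; inorder splits into left=[], right=[]
  root=26; inorder splits into left=[18], right=[]
  root=18; inorder splits into left=[], right=[]
Reconstructed level-order: [14, 4, 26, 18]


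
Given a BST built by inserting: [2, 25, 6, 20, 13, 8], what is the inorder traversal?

Tree insertion order: [2, 25, 6, 20, 13, 8]
Tree (level-order array): [2, None, 25, 6, None, None, 20, 13, None, 8]
Inorder traversal: [2, 6, 8, 13, 20, 25]


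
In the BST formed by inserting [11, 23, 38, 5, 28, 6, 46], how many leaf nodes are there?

Tree built from: [11, 23, 38, 5, 28, 6, 46]
Tree (level-order array): [11, 5, 23, None, 6, None, 38, None, None, 28, 46]
Rule: A leaf has 0 children.
Per-node child counts:
  node 11: 2 child(ren)
  node 5: 1 child(ren)
  node 6: 0 child(ren)
  node 23: 1 child(ren)
  node 38: 2 child(ren)
  node 28: 0 child(ren)
  node 46: 0 child(ren)
Matching nodes: [6, 28, 46]
Count of leaf nodes: 3


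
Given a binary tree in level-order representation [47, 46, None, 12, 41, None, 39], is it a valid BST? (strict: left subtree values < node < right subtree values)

Level-order array: [47, 46, None, 12, 41, None, 39]
Validate using subtree bounds (lo, hi): at each node, require lo < value < hi,
then recurse left with hi=value and right with lo=value.
Preorder trace (stopping at first violation):
  at node 47 with bounds (-inf, +inf): OK
  at node 46 with bounds (-inf, 47): OK
  at node 12 with bounds (-inf, 46): OK
  at node 39 with bounds (12, 46): OK
  at node 41 with bounds (46, 47): VIOLATION
Node 41 violates its bound: not (46 < 41 < 47).
Result: Not a valid BST


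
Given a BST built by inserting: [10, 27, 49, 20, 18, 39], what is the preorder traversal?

Tree insertion order: [10, 27, 49, 20, 18, 39]
Tree (level-order array): [10, None, 27, 20, 49, 18, None, 39]
Preorder traversal: [10, 27, 20, 18, 49, 39]


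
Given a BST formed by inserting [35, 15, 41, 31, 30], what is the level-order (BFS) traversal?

Tree insertion order: [35, 15, 41, 31, 30]
Tree (level-order array): [35, 15, 41, None, 31, None, None, 30]
BFS from the root, enqueuing left then right child of each popped node:
  queue [35] -> pop 35, enqueue [15, 41], visited so far: [35]
  queue [15, 41] -> pop 15, enqueue [31], visited so far: [35, 15]
  queue [41, 31] -> pop 41, enqueue [none], visited so far: [35, 15, 41]
  queue [31] -> pop 31, enqueue [30], visited so far: [35, 15, 41, 31]
  queue [30] -> pop 30, enqueue [none], visited so far: [35, 15, 41, 31, 30]
Result: [35, 15, 41, 31, 30]


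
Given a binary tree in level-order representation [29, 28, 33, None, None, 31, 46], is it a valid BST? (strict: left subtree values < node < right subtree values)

Level-order array: [29, 28, 33, None, None, 31, 46]
Validate using subtree bounds (lo, hi): at each node, require lo < value < hi,
then recurse left with hi=value and right with lo=value.
Preorder trace (stopping at first violation):
  at node 29 with bounds (-inf, +inf): OK
  at node 28 with bounds (-inf, 29): OK
  at node 33 with bounds (29, +inf): OK
  at node 31 with bounds (29, 33): OK
  at node 46 with bounds (33, +inf): OK
No violation found at any node.
Result: Valid BST


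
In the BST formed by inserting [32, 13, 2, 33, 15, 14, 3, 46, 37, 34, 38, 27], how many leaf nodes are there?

Tree built from: [32, 13, 2, 33, 15, 14, 3, 46, 37, 34, 38, 27]
Tree (level-order array): [32, 13, 33, 2, 15, None, 46, None, 3, 14, 27, 37, None, None, None, None, None, None, None, 34, 38]
Rule: A leaf has 0 children.
Per-node child counts:
  node 32: 2 child(ren)
  node 13: 2 child(ren)
  node 2: 1 child(ren)
  node 3: 0 child(ren)
  node 15: 2 child(ren)
  node 14: 0 child(ren)
  node 27: 0 child(ren)
  node 33: 1 child(ren)
  node 46: 1 child(ren)
  node 37: 2 child(ren)
  node 34: 0 child(ren)
  node 38: 0 child(ren)
Matching nodes: [3, 14, 27, 34, 38]
Count of leaf nodes: 5


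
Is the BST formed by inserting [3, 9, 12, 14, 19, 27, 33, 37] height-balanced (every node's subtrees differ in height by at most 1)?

Tree (level-order array): [3, None, 9, None, 12, None, 14, None, 19, None, 27, None, 33, None, 37]
Definition: a tree is height-balanced if, at every node, |h(left) - h(right)| <= 1 (empty subtree has height -1).
Bottom-up per-node check:
  node 37: h_left=-1, h_right=-1, diff=0 [OK], height=0
  node 33: h_left=-1, h_right=0, diff=1 [OK], height=1
  node 27: h_left=-1, h_right=1, diff=2 [FAIL (|-1-1|=2 > 1)], height=2
  node 19: h_left=-1, h_right=2, diff=3 [FAIL (|-1-2|=3 > 1)], height=3
  node 14: h_left=-1, h_right=3, diff=4 [FAIL (|-1-3|=4 > 1)], height=4
  node 12: h_left=-1, h_right=4, diff=5 [FAIL (|-1-4|=5 > 1)], height=5
  node 9: h_left=-1, h_right=5, diff=6 [FAIL (|-1-5|=6 > 1)], height=6
  node 3: h_left=-1, h_right=6, diff=7 [FAIL (|-1-6|=7 > 1)], height=7
Node 27 violates the condition: |-1 - 1| = 2 > 1.
Result: Not balanced


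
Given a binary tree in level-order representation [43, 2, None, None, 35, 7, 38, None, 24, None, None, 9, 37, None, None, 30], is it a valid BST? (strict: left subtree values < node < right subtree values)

Level-order array: [43, 2, None, None, 35, 7, 38, None, 24, None, None, 9, 37, None, None, 30]
Validate using subtree bounds (lo, hi): at each node, require lo < value < hi,
then recurse left with hi=value and right with lo=value.
Preorder trace (stopping at first violation):
  at node 43 with bounds (-inf, +inf): OK
  at node 2 with bounds (-inf, 43): OK
  at node 35 with bounds (2, 43): OK
  at node 7 with bounds (2, 35): OK
  at node 24 with bounds (7, 35): OK
  at node 9 with bounds (7, 24): OK
  at node 37 with bounds (24, 35): VIOLATION
Node 37 violates its bound: not (24 < 37 < 35).
Result: Not a valid BST


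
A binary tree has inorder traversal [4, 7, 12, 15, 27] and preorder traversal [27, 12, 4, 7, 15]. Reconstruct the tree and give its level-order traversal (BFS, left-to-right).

Inorder:  [4, 7, 12, 15, 27]
Preorder: [27, 12, 4, 7, 15]
Algorithm: preorder visits root first, so consume preorder in order;
for each root, split the current inorder slice at that value into
left-subtree inorder and right-subtree inorder, then recurse.
Recursive splits:
  root=27; inorder splits into left=[4, 7, 12, 15], right=[]
  root=12; inorder splits into left=[4, 7], right=[15]
  root=4; inorder splits into left=[], right=[7]
  root=7; inorder splits into left=[], right=[]
  root=15; inorder splits into left=[], right=[]
Reconstructed level-order: [27, 12, 4, 15, 7]


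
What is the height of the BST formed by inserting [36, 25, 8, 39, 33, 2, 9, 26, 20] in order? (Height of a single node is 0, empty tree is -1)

Insertion order: [36, 25, 8, 39, 33, 2, 9, 26, 20]
Tree (level-order array): [36, 25, 39, 8, 33, None, None, 2, 9, 26, None, None, None, None, 20]
Compute height bottom-up (empty subtree = -1):
  height(2) = 1 + max(-1, -1) = 0
  height(20) = 1 + max(-1, -1) = 0
  height(9) = 1 + max(-1, 0) = 1
  height(8) = 1 + max(0, 1) = 2
  height(26) = 1 + max(-1, -1) = 0
  height(33) = 1 + max(0, -1) = 1
  height(25) = 1 + max(2, 1) = 3
  height(39) = 1 + max(-1, -1) = 0
  height(36) = 1 + max(3, 0) = 4
Height = 4


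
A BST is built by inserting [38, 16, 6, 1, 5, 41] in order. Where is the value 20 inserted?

Starting tree (level order): [38, 16, 41, 6, None, None, None, 1, None, None, 5]
Insertion path: 38 -> 16
Result: insert 20 as right child of 16
Final tree (level order): [38, 16, 41, 6, 20, None, None, 1, None, None, None, None, 5]


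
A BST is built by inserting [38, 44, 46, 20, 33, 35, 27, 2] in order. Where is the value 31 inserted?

Starting tree (level order): [38, 20, 44, 2, 33, None, 46, None, None, 27, 35]
Insertion path: 38 -> 20 -> 33 -> 27
Result: insert 31 as right child of 27
Final tree (level order): [38, 20, 44, 2, 33, None, 46, None, None, 27, 35, None, None, None, 31]


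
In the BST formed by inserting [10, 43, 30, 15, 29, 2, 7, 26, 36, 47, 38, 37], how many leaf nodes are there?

Tree built from: [10, 43, 30, 15, 29, 2, 7, 26, 36, 47, 38, 37]
Tree (level-order array): [10, 2, 43, None, 7, 30, 47, None, None, 15, 36, None, None, None, 29, None, 38, 26, None, 37]
Rule: A leaf has 0 children.
Per-node child counts:
  node 10: 2 child(ren)
  node 2: 1 child(ren)
  node 7: 0 child(ren)
  node 43: 2 child(ren)
  node 30: 2 child(ren)
  node 15: 1 child(ren)
  node 29: 1 child(ren)
  node 26: 0 child(ren)
  node 36: 1 child(ren)
  node 38: 1 child(ren)
  node 37: 0 child(ren)
  node 47: 0 child(ren)
Matching nodes: [7, 26, 37, 47]
Count of leaf nodes: 4


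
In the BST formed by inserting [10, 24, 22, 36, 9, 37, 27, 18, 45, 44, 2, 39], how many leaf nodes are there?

Tree built from: [10, 24, 22, 36, 9, 37, 27, 18, 45, 44, 2, 39]
Tree (level-order array): [10, 9, 24, 2, None, 22, 36, None, None, 18, None, 27, 37, None, None, None, None, None, 45, 44, None, 39]
Rule: A leaf has 0 children.
Per-node child counts:
  node 10: 2 child(ren)
  node 9: 1 child(ren)
  node 2: 0 child(ren)
  node 24: 2 child(ren)
  node 22: 1 child(ren)
  node 18: 0 child(ren)
  node 36: 2 child(ren)
  node 27: 0 child(ren)
  node 37: 1 child(ren)
  node 45: 1 child(ren)
  node 44: 1 child(ren)
  node 39: 0 child(ren)
Matching nodes: [2, 18, 27, 39]
Count of leaf nodes: 4


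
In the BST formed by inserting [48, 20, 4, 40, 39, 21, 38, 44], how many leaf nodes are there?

Tree built from: [48, 20, 4, 40, 39, 21, 38, 44]
Tree (level-order array): [48, 20, None, 4, 40, None, None, 39, 44, 21, None, None, None, None, 38]
Rule: A leaf has 0 children.
Per-node child counts:
  node 48: 1 child(ren)
  node 20: 2 child(ren)
  node 4: 0 child(ren)
  node 40: 2 child(ren)
  node 39: 1 child(ren)
  node 21: 1 child(ren)
  node 38: 0 child(ren)
  node 44: 0 child(ren)
Matching nodes: [4, 38, 44]
Count of leaf nodes: 3


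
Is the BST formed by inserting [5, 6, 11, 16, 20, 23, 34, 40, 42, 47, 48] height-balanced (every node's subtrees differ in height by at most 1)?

Tree (level-order array): [5, None, 6, None, 11, None, 16, None, 20, None, 23, None, 34, None, 40, None, 42, None, 47, None, 48]
Definition: a tree is height-balanced if, at every node, |h(left) - h(right)| <= 1 (empty subtree has height -1).
Bottom-up per-node check:
  node 48: h_left=-1, h_right=-1, diff=0 [OK], height=0
  node 47: h_left=-1, h_right=0, diff=1 [OK], height=1
  node 42: h_left=-1, h_right=1, diff=2 [FAIL (|-1-1|=2 > 1)], height=2
  node 40: h_left=-1, h_right=2, diff=3 [FAIL (|-1-2|=3 > 1)], height=3
  node 34: h_left=-1, h_right=3, diff=4 [FAIL (|-1-3|=4 > 1)], height=4
  node 23: h_left=-1, h_right=4, diff=5 [FAIL (|-1-4|=5 > 1)], height=5
  node 20: h_left=-1, h_right=5, diff=6 [FAIL (|-1-5|=6 > 1)], height=6
  node 16: h_left=-1, h_right=6, diff=7 [FAIL (|-1-6|=7 > 1)], height=7
  node 11: h_left=-1, h_right=7, diff=8 [FAIL (|-1-7|=8 > 1)], height=8
  node 6: h_left=-1, h_right=8, diff=9 [FAIL (|-1-8|=9 > 1)], height=9
  node 5: h_left=-1, h_right=9, diff=10 [FAIL (|-1-9|=10 > 1)], height=10
Node 42 violates the condition: |-1 - 1| = 2 > 1.
Result: Not balanced
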